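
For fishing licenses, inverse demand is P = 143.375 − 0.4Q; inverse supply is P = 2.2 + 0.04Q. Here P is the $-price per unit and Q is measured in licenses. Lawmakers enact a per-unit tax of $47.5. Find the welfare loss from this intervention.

$2563.92

Competitive equilibrium: 143.375 − 0.4Q = 2.2 + 0.04Q → Q* = 320.8523, P* = 15.0341.
With the tax, the buyer price exceeds the seller price by 47.5: (143.375 − 0.4Q) − (2.2 + 0.04Q) = 47.5 → Q' = 212.8977.
ΔQ = 320.8523 − 212.8977 = 107.9546; the wedge equals the tax, 47.5.
Welfare loss = ½ × 107.9546 × 47.5 = $2563.92.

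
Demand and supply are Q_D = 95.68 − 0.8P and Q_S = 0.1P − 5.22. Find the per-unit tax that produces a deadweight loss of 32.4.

27

In inverse form: demand P = 119.6 − 1.25Q, supply P = 52.2 + 10Q.
Competitive equilibrium: 119.6 − 1.25Q = 52.2 + 10Q → Q* = 5.9911, P* = 112.1111.
A tax t gives ΔQ = t/11.25 and wedge t, so DWL = t²/22.5.
t²/22.5 = 32.4 → t² = 729 → t = 27.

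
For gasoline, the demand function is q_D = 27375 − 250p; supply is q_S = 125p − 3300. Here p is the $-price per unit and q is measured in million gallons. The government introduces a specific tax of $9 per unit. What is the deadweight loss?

In inverse form: demand p = 109.5 − 0.004q, supply p = 26.4 + 0.008q.
Competitive equilibrium: 109.5 − 0.004q = 26.4 + 0.008q → q* = 6925, p* = 81.8.
With the tax, the buyer price exceeds the seller price by 9: (109.5 − 0.004q) − (26.4 + 0.008q) = 9 → q' = 6175.
Δq = 6925 − 6175 = 750; the wedge equals the tax, 9.
Welfare loss = ½ × 750 × 9 = $3375 million.

$3375 million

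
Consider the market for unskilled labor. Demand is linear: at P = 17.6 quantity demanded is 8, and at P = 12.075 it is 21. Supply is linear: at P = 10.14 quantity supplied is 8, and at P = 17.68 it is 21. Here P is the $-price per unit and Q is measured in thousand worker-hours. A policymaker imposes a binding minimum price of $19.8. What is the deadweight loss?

$79.77 thousand

Demand slope = (12.075 − 17.6)/(21 − 8) = −0.425, so P = 21 − 0.425Q.
Supply slope = (17.68 − 10.14)/(21 − 8) = 0.58, so P = 5.5 + 0.58Q.
Competitive equilibrium: 21 − 0.425Q = 5.5 + 0.58Q → Q* = 15.4229, P* = 14.4453.
At the floor P = 19.8, quantity demanded = (21 − 19.8)/0.425 = 2.8235.
Sellers' marginal cost at Q' = 2.8235: 5.5 + 0.58·2.8235 = 7.1376.
ΔQ = 15.4229 − 2.8235 = 12.5994; wedge = 19.8 − 7.1376 = 12.6624.
DWL = ½ × 12.5994 × 12.6624 = $79.77 thousand.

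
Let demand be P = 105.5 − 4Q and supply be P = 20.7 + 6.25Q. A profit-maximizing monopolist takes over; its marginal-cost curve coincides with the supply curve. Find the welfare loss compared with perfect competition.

27.64

Competitive equilibrium: 105.5 − 4Q = 20.7 + 6.25Q → Q* = 8.2732, P* = 72.4073.
Marginal revenue: MR = 105.5 − 8Q. Set MR = MC: 105.5 − 8Q = 20.7 + 6.25Q → Q_m = 5.9509.
Price P_m = 105.5 − 4·5.9509 = 81.6964; MC(Q_m) = 20.7 + 6.25·5.9509 = 57.8931.
Competitive Q* = 8.2732, so ΔQ = 2.3223; wedge = 81.6964 − 57.8931 = 23.8033.
Welfare loss = ½ × 2.3223 × 23.8033 = 27.64.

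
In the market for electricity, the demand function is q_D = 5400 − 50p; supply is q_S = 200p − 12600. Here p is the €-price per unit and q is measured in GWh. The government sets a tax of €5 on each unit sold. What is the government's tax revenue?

In inverse form: demand p = 108 − 0.02q, supply p = 63 + 0.005q.
Competitive equilibrium: 108 − 0.02q = 63 + 0.005q → q* = 1800, p* = 72.
With the tax, the buyer price exceeds the seller price by 5: (108 − 0.02q) − (63 + 0.005q) = 5 → q' = 1600.
Tax revenue = 5 × 1600 = €8000.

€8000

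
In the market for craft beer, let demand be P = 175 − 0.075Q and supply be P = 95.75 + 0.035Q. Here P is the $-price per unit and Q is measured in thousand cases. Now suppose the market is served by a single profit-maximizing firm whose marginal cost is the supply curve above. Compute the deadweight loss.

Competitive equilibrium: 175 − 0.075Q = 95.75 + 0.035Q → Q* = 720.4545, P* = 120.9659.
Marginal revenue: MR = 175 − 0.15Q. Set MR = MC: 175 − 0.15Q = 95.75 + 0.035Q → Q_m = 428.3784.
Price P_m = 175 − 0.075·428.3784 = 142.8716; MC(Q_m) = 95.75 + 0.035·428.3784 = 110.7432.
Competitive Q* = 720.4545, so ΔQ = 292.0761; wedge = 142.8716 − 110.7432 = 32.1284.
The triangle = ½ × 292.0761 × 32.1284 = $4691.97 thousand.

$4691.97 thousand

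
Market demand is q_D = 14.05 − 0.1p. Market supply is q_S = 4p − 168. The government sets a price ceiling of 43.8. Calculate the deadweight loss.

29.76

In inverse form: demand p = 140.5 − 10q, supply p = 42 + 0.25q.
Competitive equilibrium: 140.5 − 10q = 42 + 0.25q → q* = 9.6098, p* = 44.4024.
At the ceiling p = 43.8, quantity supplied = (43.8 − 42)/0.25 = 7.2.
Willingness to pay at q' = 7.2: 140.5 − 10·7.2 = 68.5.
Δq = 9.6098 − 7.2 = 2.4098; wedge = 68.5 − 43.8 = 24.7.
Deadweight loss = ½ × 2.4098 × 24.7 = 29.76.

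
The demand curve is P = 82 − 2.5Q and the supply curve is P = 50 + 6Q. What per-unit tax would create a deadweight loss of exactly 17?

Competitive equilibrium: 82 − 2.5Q = 50 + 6Q → Q* = 3.7647, P* = 72.5882.
A tax t gives ΔQ = t/8.5 and wedge t, so DWL = t²/17.
t²/17 = 17 → t² = 289 → t = 17.

17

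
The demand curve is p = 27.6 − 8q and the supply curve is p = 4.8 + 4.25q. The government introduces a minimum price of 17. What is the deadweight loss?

1.76

Competitive equilibrium: 27.6 − 8q = 4.8 + 4.25q → q* = 1.8612, p* = 12.7102.
At the floor p = 17, quantity demanded = (27.6 − 17)/8 = 1.325.
Sellers' marginal cost at q' = 1.325: 4.8 + 4.25·1.325 = 10.4313.
Δq = 1.8612 − 1.325 = 0.5362; wedge = 17 − 10.4313 = 6.5687.
Welfare loss = ½ × 0.5362 × 6.5687 = 1.76.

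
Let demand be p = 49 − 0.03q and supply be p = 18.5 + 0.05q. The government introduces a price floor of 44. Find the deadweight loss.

Competitive equilibrium: 49 − 0.03q = 18.5 + 0.05q → q* = 381.25, p* = 37.5625.
At the floor p = 44, quantity demanded = (49 − 44)/0.03 = 166.6667.
Sellers' marginal cost at q' = 166.6667: 18.5 + 0.05·166.6667 = 26.8333.
Δq = 381.25 − 166.6667 = 214.5833; wedge = 44 − 26.8333 = 17.1667.
Welfare loss = ½ × 214.5833 × 17.1667 = 1841.84.

1841.84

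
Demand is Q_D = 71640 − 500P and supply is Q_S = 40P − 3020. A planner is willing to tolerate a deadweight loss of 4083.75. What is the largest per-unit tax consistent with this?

In inverse form: demand P = 143.28 − 0.002Q, supply P = 75.5 + 0.025Q.
Competitive equilibrium: 143.28 − 0.002Q = 75.5 + 0.025Q → Q* = 2510.3704, P* = 138.2593.
A tax t gives ΔQ = t/0.027 and wedge t, so DWL = t²/0.054.
t²/0.054 = 4083.75 → t² = 220.5225 → t = 14.85.

14.85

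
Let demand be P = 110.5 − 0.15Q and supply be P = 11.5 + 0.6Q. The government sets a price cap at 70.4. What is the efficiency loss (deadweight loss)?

Competitive equilibrium: 110.5 − 0.15Q = 11.5 + 0.6Q → Q* = 132, P* = 90.7.
At the ceiling P = 70.4, quantity supplied = (70.4 − 11.5)/0.6 = 98.1667.
Willingness to pay at Q' = 98.1667: 110.5 − 0.15·98.1667 = 95.775.
ΔQ = 132 − 98.1667 = 33.8333; wedge = 95.775 − 70.4 = 25.375.
Deadweight loss = ½ × 33.8333 × 25.375 = 429.26.

429.26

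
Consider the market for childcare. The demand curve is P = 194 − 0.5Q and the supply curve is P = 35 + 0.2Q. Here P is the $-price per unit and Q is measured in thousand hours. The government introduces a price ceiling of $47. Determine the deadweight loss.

$9777.86 thousand

Competitive equilibrium: 194 − 0.5Q = 35 + 0.2Q → Q* = 227.1429, P* = 80.4286.
At the ceiling P = 47, quantity supplied = (47 − 35)/0.2 = 60.
Willingness to pay at Q' = 60: 194 − 0.5·60 = 164.
ΔQ = 227.1429 − 60 = 167.1429; wedge = 164 − 47 = 117.
Welfare loss = ½ × 167.1429 × 117 = $9777.86 thousand.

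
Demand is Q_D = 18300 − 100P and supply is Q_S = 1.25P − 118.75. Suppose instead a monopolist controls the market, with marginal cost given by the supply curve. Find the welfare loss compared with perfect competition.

In inverse form: demand P = 183 − 0.01Q, supply P = 95 + 0.8Q.
Competitive equilibrium: 183 − 0.01Q = 95 + 0.8Q → Q* = 108.642, P* = 181.9136.
Marginal revenue: MR = 183 − 0.02Q. Set MR = MC: 183 − 0.02Q = 95 + 0.8Q → Q_m = 107.3171.
Price P_m = 183 − 0.01·107.3171 = 181.9268; MC(Q_m) = 95 + 0.8·107.3171 = 180.8537.
Competitive Q* = 108.642, so ΔQ = 1.3249; wedge = 181.9268 − 180.8537 = 1.0731.
DWL = ½ × 1.3249 × 1.0731 = 0.71.

0.71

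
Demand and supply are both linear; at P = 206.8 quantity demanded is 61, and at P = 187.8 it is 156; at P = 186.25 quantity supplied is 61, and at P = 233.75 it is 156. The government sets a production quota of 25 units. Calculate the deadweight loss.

1495.04

Demand slope = (187.8 − 206.8)/(156 − 61) = −0.2, so P = 219 − 0.2Q.
Supply slope = (233.75 − 186.25)/(156 − 61) = 0.5, so P = 155.75 + 0.5Q.
Competitive equilibrium: 219 − 0.2Q = 155.75 + 0.5Q → Q* = 90.3571, P* = 200.9286.
At Q = 25: demand price = 219 − 0.2·25 = 214; supply price = 155.75 + 0.5·25 = 168.25.
ΔQ = 90.3571 − 25 = 65.3571; wedge = 214 − 168.25 = 45.75.
Welfare loss = ½ × 65.3571 × 45.75 = 1495.04.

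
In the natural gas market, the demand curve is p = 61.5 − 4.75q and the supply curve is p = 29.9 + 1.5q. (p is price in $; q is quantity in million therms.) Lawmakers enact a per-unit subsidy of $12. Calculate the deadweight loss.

Competitive equilibrium: 61.5 − 4.75q = 29.9 + 1.5q → q* = 5.056, p* = 37.484.
The subsidy lowers effective supply by 12: p = 17.9 + 1.5q.
New quantity: 61.5 − 4.75q = 17.9 + 1.5q → q' = 6.976.
Overproduction Δq = 6.976 − 5.056 = 1.92; wedge = subsidy = 12.
DWL = ½ × 1.92 × 12 = $11.52 million.

$11.52 million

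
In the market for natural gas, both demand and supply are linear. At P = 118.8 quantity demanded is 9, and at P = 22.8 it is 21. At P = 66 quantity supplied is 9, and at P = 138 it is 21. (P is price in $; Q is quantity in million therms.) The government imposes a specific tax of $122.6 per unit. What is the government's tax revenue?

Demand slope = (22.8 − 118.8)/(21 − 9) = −8, so P = 190.8 − 8Q.
Supply slope = (138 − 66)/(21 − 9) = 6, so P = 12 + 6Q.
Competitive equilibrium: 190.8 − 8Q = 12 + 6Q → Q* = 12.7714, P* = 88.6286.
With the tax, the buyer price exceeds the seller price by 122.6: (190.8 − 8Q) − (12 + 6Q) = 122.6 → Q' = 4.0143.
Tax revenue = 122.6 × 4.0143 = $492.15 million.

$492.15 million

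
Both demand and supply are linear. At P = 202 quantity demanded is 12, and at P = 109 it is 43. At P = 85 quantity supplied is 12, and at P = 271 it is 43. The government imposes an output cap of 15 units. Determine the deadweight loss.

Demand slope = (109 − 202)/(43 − 12) = −3, so P = 238 − 3Q.
Supply slope = (271 − 85)/(43 − 12) = 6, so P = 13 + 6Q.
Competitive equilibrium: 238 − 3Q = 13 + 6Q → Q* = 25, P* = 163.
At Q = 15: demand price = 238 − 3·15 = 193; supply price = 13 + 6·15 = 103.
ΔQ = 25 − 15 = 10; wedge = 193 − 103 = 90.
DWL = ½ × 10 × 90 = 450.

450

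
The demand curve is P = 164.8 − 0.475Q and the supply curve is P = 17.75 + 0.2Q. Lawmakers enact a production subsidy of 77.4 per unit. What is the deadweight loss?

Competitive equilibrium: 164.8 − 0.475Q = 17.75 + 0.2Q → Q* = 217.8519, P* = 61.3204.
The subsidy lowers effective supply by 77.4: P = 0.2Q − 59.65.
New quantity: 164.8 − 0.475Q = 0.2Q − 59.65 → Q' = 332.5185.
Overproduction ΔQ = 332.5185 − 217.8519 = 114.6666; wedge = subsidy = 77.4.
DWL = ½ × 114.6666 × 77.4 = 4437.60.

4437.60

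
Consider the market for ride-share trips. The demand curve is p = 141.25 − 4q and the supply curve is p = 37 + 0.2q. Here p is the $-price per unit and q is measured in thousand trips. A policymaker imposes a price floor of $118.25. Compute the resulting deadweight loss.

Competitive equilibrium: 141.25 − 4q = 37 + 0.2q → q* = 24.8214, p* = 41.9643.
At the floor p = 118.25, quantity demanded = (141.25 − 118.25)/4 = 5.75.
Sellers' marginal cost at q' = 5.75: 37 + 0.2·5.75 = 38.15.
Δq = 24.8214 − 5.75 = 19.0714; wedge = 118.25 − 38.15 = 80.1.
The triangle = ½ × 19.0714 × 80.1 = $763.81 thousand.

$763.81 thousand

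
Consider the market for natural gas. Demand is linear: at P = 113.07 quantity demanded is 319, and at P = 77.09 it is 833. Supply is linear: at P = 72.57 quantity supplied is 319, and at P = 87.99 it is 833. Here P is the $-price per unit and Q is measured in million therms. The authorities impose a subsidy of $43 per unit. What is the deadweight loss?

Demand slope = (77.09 − 113.07)/(833 − 319) = −0.07, so P = 135.4 − 0.07Q.
Supply slope = (87.99 − 72.57)/(833 − 319) = 0.03, so P = 63 + 0.03Q.
Competitive equilibrium: 135.4 − 0.07Q = 63 + 0.03Q → Q* = 724, P* = 84.72.
The subsidy lowers effective supply by 43: P = 20 + 0.03Q.
New quantity: 135.4 − 0.07Q = 20 + 0.03Q → Q' = 1154.
Overproduction ΔQ = 1154 − 724 = 430; wedge = subsidy = 43.
The triangle = ½ × 430 × 43 = $9245 million.

$9245 million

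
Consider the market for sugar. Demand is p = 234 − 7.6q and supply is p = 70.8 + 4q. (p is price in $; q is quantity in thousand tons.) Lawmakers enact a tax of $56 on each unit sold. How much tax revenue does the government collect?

$517.52 thousand

Competitive equilibrium: 234 − 7.6q = 70.8 + 4q → q* = 14.069, p* = 127.0759.
With the tax, the buyer price exceeds the seller price by 56: (234 − 7.6q) − (70.8 + 4q) = 56 → q' = 9.2414.
Tax revenue = 56 × 9.2414 = $517.52 thousand.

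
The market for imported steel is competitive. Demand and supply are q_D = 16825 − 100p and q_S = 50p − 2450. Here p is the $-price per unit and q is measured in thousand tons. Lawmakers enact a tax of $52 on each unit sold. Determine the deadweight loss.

In inverse form: demand p = 168.25 − 0.01q, supply p = 49 + 0.02q.
Competitive equilibrium: 168.25 − 0.01q = 49 + 0.02q → q* = 3975, p* = 128.5.
With the tax, the buyer price exceeds the seller price by 52: (168.25 − 0.01q) − (49 + 0.02q) = 52 → q' = 2241.6667.
Δq = 3975 − 2241.6667 = 1733.3333; the wedge equals the tax, 52.
DWL = ½ × 1733.3333 × 52 = $45066.67 thousand.

$45066.67 thousand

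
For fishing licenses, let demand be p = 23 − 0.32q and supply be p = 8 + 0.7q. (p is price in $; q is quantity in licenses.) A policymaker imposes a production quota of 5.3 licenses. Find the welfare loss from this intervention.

$45.12

Competitive equilibrium: 23 − 0.32q = 8 + 0.7q → q* = 14.7059, p* = 18.2941.
At q = 5.3: demand price = 23 − 0.32·5.3 = 21.304; supply price = 8 + 0.7·5.3 = 11.71.
Δq = 14.7059 − 5.3 = 9.4059; wedge = 21.304 − 11.71 = 9.594.
The triangle = ½ × 9.4059 × 9.594 = $45.12.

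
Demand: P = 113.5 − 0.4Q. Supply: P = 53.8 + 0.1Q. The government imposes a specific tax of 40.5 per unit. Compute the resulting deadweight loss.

1640.25

Competitive equilibrium: 113.5 − 0.4Q = 53.8 + 0.1Q → Q* = 119.4, P* = 65.74.
With the tax, the buyer price exceeds the seller price by 40.5: (113.5 − 0.4Q) − (53.8 + 0.1Q) = 40.5 → Q' = 38.4.
ΔQ = 119.4 − 38.4 = 81; the wedge equals the tax, 40.5.
Welfare loss = ½ × 81 × 40.5 = 1640.25.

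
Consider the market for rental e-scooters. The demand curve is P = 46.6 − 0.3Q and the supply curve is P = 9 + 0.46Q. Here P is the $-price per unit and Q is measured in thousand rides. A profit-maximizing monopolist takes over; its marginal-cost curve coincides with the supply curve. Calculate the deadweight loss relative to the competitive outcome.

Competitive equilibrium: 46.6 − 0.3Q = 9 + 0.46Q → Q* = 49.4737, P* = 31.7579.
Marginal revenue: MR = 46.6 − 0.6Q. Set MR = MC: 46.6 − 0.6Q = 9 + 0.46Q → Q_m = 35.4717.
Price P_m = 46.6 − 0.3·35.4717 = 35.9585; MC(Q_m) = 9 + 0.46·35.4717 = 25.317.
Competitive Q* = 49.4737, so ΔQ = 14.002; wedge = 35.9585 − 25.317 = 10.6415.
Deadweight loss = ½ × 14.002 × 10.6415 = $74.50 thousand.

$74.50 thousand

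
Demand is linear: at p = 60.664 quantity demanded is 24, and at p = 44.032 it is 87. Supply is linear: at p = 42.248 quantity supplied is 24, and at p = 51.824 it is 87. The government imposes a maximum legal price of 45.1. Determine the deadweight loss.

Demand slope = (44.032 − 60.664)/(87 − 24) = −0.264, so p = 67 − 0.264q.
Supply slope = (51.824 − 42.248)/(87 − 24) = 0.152, so p = 38.6 + 0.152q.
Competitive equilibrium: 67 − 0.264q = 38.6 + 0.152q → q* = 68.2692, p* = 48.9769.
At the ceiling p = 45.1, quantity supplied = (45.1 − 38.6)/0.152 = 42.7632.
Willingness to pay at q' = 42.7632: 67 − 0.264·42.7632 = 55.7105.
Δq = 68.2692 − 42.7632 = 25.506; wedge = 55.7105 − 45.1 = 10.6105.
Welfare loss = ½ × 25.506 × 10.6105 = 135.32.

135.32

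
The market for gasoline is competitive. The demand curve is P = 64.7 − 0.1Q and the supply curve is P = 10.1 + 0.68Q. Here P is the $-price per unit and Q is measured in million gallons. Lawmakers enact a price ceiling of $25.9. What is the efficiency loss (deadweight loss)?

Competitive equilibrium: 64.7 − 0.1Q = 10.1 + 0.68Q → Q* = 70, P* = 57.7.
At the ceiling P = 25.9, quantity supplied = (25.9 − 10.1)/0.68 = 23.2353.
Willingness to pay at Q' = 23.2353: 64.7 − 0.1·23.2353 = 62.3765.
ΔQ = 70 − 23.2353 = 46.7647; wedge = 62.3765 − 25.9 = 36.4765.
Welfare loss = ½ × 46.7647 × 36.4765 = $852.91 million.

$852.91 million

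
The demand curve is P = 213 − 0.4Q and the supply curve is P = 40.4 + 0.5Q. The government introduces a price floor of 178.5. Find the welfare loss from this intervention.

Competitive equilibrium: 213 − 0.4Q = 40.4 + 0.5Q → Q* = 191.7778, P* = 136.2889.
At the floor P = 178.5, quantity demanded = (213 − 178.5)/0.4 = 86.25.
Sellers' marginal cost at Q' = 86.25: 40.4 + 0.5·86.25 = 83.525.
ΔQ = 191.7778 − 86.25 = 105.5278; wedge = 178.5 − 83.525 = 94.975.
Welfare loss = ½ × 105.5278 × 94.975 = 5011.25.

5011.25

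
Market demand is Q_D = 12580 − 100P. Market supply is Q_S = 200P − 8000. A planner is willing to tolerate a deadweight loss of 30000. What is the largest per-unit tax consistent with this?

In inverse form: demand P = 125.8 − 0.01Q, supply P = 40 + 0.005Q.
Competitive equilibrium: 125.8 − 0.01Q = 40 + 0.005Q → Q* = 5720, P* = 68.6.
A tax t gives ΔQ = t/0.015 and wedge t, so DWL = t²/0.03.
t²/0.03 = 30000 → t² = 900 → t = 30.

30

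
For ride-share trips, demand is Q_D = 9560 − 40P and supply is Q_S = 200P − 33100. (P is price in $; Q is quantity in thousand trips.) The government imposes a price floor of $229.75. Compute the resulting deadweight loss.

In inverse form: demand P = 239 − 0.025Q, supply P = 165.5 + 0.005Q.
Competitive equilibrium: 239 − 0.025Q = 165.5 + 0.005Q → Q* = 2450, P* = 177.75.
At the floor P = 229.75, quantity demanded = (239 − 229.75)/0.025 = 370.
Sellers' marginal cost at Q' = 370: 165.5 + 0.005·370 = 167.35.
ΔQ = 2450 − 370 = 2080; wedge = 229.75 − 167.35 = 62.4.
DWL = ½ × 2080 × 62.4 = $64896 thousand.

$64896 thousand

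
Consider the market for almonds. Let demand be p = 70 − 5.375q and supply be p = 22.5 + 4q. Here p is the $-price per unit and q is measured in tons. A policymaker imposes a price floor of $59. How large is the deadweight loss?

$42.76

Competitive equilibrium: 70 − 5.375q = 22.5 + 4q → q* = 5.0667, p* = 42.7667.
At the floor p = 59, quantity demanded = (70 − 59)/5.375 = 2.0465.
Sellers' marginal cost at q' = 2.0465: 22.5 + 4·2.0465 = 30.686.
Δq = 5.0667 − 2.0465 = 3.0202; wedge = 59 − 30.686 = 28.314.
Welfare loss = ½ × 3.0202 × 28.314 = $42.76.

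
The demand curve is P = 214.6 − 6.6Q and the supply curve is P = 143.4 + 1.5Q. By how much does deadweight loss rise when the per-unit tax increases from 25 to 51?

Competitive equilibrium: 214.6 − 6.6Q = 143.4 + 1.5Q → Q* = 8.7901, P* = 156.5852.
For a per-unit tax t: ΔQ = t/8.1, so DWL = ½·t·(t/8.1) = t²/16.2.
At t = 25: DWL = 38.58. At t = 51: DWL = 160.556.
Increase = 160.556 − 38.58 = 121.98.

121.98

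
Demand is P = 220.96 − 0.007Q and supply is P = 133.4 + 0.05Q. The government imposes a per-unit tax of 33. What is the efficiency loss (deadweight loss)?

9552.63

Competitive equilibrium: 220.96 − 0.007Q = 133.4 + 0.05Q → Q* = 1536.1404, P* = 210.207.
With the tax, the buyer price exceeds the seller price by 33: (220.96 − 0.007Q) − (133.4 + 0.05Q) = 33 → Q' = 957.193.
ΔQ = 1536.1404 − 957.193 = 578.9474; the wedge equals the tax, 33.
Deadweight loss = ½ × 578.9474 × 33 = 9552.63.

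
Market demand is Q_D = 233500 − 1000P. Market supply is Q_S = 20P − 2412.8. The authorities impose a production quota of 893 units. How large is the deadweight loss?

44427.24

In inverse form: demand P = 233.5 − 0.001Q, supply P = 120.64 + 0.05Q.
Competitive equilibrium: 233.5 − 0.001Q = 120.64 + 0.05Q → Q* = 2212.9412, P* = 231.2871.
At Q = 893: demand price = 233.5 − 0.001·893 = 232.607; supply price = 120.64 + 0.05·893 = 165.29.
ΔQ = 2212.9412 − 893 = 1319.9412; wedge = 232.607 − 165.29 = 67.317.
Welfare loss = ½ × 1319.9412 × 67.317 = 44427.24.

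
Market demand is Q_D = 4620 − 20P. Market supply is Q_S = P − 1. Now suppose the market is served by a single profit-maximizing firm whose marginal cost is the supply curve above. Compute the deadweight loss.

In inverse form: demand P = 231 − 0.05Q, supply P = 1 + Q.
Competitive equilibrium: 231 − 0.05Q = 1 + Q → Q* = 219.0476, P* = 220.0476.
Marginal revenue: MR = 231 − 0.1Q. Set MR = MC: 231 − 0.1Q = 1 + Q → Q_m = 209.0909.
Price P_m = 231 − 0.05·209.0909 = 220.5455; MC(Q_m) = 1 + 1·209.0909 = 210.0909.
Competitive Q* = 219.0476, so ΔQ = 9.9567; wedge = 220.5455 − 210.0909 = 10.4546.
DWL = ½ × 9.9567 × 10.4546 = 52.05.

52.05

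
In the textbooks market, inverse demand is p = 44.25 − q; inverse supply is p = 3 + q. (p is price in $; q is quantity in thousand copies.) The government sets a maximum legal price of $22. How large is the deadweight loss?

Competitive equilibrium: 44.25 − q = 3 + q → q* = 20.625, p* = 23.625.
At the ceiling p = 22, quantity supplied = (22 − 3)/1 = 19.
Willingness to pay at q' = 19: 44.25 − 1·19 = 25.25.
Δq = 20.625 − 19 = 1.625; wedge = 25.25 − 22 = 3.25.
DWL = ½ × 1.625 × 3.25 = $2.64 thousand.

$2.64 thousand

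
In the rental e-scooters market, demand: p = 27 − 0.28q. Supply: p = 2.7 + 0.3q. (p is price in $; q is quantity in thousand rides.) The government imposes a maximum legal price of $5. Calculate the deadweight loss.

Competitive equilibrium: 27 − 0.28q = 2.7 + 0.3q → q* = 41.8966, p* = 15.269.
At the ceiling p = 5, quantity supplied = (5 − 2.7)/0.3 = 7.6667.
Willingness to pay at q' = 7.6667: 27 − 0.28·7.6667 = 24.8533.
Δq = 41.8966 − 7.6667 = 34.2299; wedge = 24.8533 − 5 = 19.8533.
Deadweight loss = ½ × 34.2299 × 19.8533 = $339.79 thousand.

$339.79 thousand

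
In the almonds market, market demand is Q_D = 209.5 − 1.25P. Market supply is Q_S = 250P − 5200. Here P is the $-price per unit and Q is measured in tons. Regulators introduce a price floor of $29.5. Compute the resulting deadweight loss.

In inverse form: demand P = 167.6 − 0.8Q, supply P = 20.8 + 0.004Q.
Competitive equilibrium: 167.6 − 0.8Q = 20.8 + 0.004Q → Q* = 182.5871, P* = 21.5303.
At the floor P = 29.5, quantity demanded = (167.6 − 29.5)/0.8 = 172.625.
Sellers' marginal cost at Q' = 172.625: 20.8 + 0.004·172.625 = 21.4905.
ΔQ = 182.5871 − 172.625 = 9.9621; wedge = 29.5 − 21.4905 = 8.0095.
The triangle = ½ × 9.9621 × 8.0095 = $39.90.

$39.90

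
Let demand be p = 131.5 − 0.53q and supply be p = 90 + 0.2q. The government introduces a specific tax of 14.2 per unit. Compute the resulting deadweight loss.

138.11

Competitive equilibrium: 131.5 − 0.53q = 90 + 0.2q → q* = 56.8493, p* = 101.3699.
With the tax, the buyer price exceeds the seller price by 14.2: (131.5 − 0.53q) − (90 + 0.2q) = 14.2 → q' = 37.3973.
Δq = 56.8493 − 37.3973 = 19.452; the wedge equals the tax, 14.2.
The triangle = ½ × 19.452 × 14.2 = 138.11.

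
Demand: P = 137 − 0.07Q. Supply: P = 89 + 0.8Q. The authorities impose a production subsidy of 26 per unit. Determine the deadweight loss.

Competitive equilibrium: 137 − 0.07Q = 89 + 0.8Q → Q* = 55.1724, P* = 133.1379.
The subsidy lowers effective supply by 26: P = 63 + 0.8Q.
New quantity: 137 − 0.07Q = 63 + 0.8Q → Q' = 85.0575.
Overproduction ΔQ = 85.0575 − 55.1724 = 29.8851; wedge = subsidy = 26.
DWL = ½ × 29.8851 × 26 = 388.51.

388.51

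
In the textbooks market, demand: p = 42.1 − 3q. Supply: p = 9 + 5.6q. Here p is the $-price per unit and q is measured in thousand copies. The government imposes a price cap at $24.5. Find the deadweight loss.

Competitive equilibrium: 42.1 − 3q = 9 + 5.6q → q* = 3.8488, p* = 30.5535.
At the ceiling p = 24.5, quantity supplied = (24.5 − 9)/5.6 = 2.7679.
Willingness to pay at q' = 2.7679: 42.1 − 3·2.7679 = 33.7963.
Δq = 3.8488 − 2.7679 = 1.0809; wedge = 33.7963 − 24.5 = 9.2963.
The triangle = ½ × 1.0809 × 9.2963 = $5.02 thousand.

$5.02 thousand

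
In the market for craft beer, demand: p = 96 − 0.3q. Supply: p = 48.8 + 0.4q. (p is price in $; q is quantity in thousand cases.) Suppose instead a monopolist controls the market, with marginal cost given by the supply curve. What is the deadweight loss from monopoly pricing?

$143.22 thousand

Competitive equilibrium: 96 − 0.3q = 48.8 + 0.4q → q* = 67.4286, p* = 75.7714.
Marginal revenue: MR = 96 − 0.6q. Set MR = MC: 96 − 0.6q = 48.8 + 0.4q → q_m = 47.2.
Price p_m = 96 − 0.3·47.2 = 81.84; MC(q_m) = 48.8 + 0.4·47.2 = 67.68.
Competitive q* = 67.4286, so Δq = 20.2286; wedge = 81.84 − 67.68 = 14.16.
The triangle = ½ × 20.2286 × 14.16 = $143.22 thousand.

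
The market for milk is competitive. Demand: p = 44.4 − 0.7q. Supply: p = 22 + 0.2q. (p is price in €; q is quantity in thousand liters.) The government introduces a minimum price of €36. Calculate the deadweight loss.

€74.76 thousand

Competitive equilibrium: 44.4 − 0.7q = 22 + 0.2q → q* = 24.8889, p* = 26.9778.
At the floor p = 36, quantity demanded = (44.4 − 36)/0.7 = 12.
Sellers' marginal cost at q' = 12: 22 + 0.2·12 = 24.4.
Δq = 24.8889 − 12 = 12.8889; wedge = 36 − 24.4 = 11.6.
Deadweight loss = ½ × 12.8889 × 11.6 = €74.76 thousand.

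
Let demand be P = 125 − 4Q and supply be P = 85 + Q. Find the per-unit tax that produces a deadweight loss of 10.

Competitive equilibrium: 125 − 4Q = 85 + Q → Q* = 8, P* = 93.
A tax t gives ΔQ = t/5 and wedge t, so DWL = t²/10.
t²/10 = 10 → t² = 100 → t = 10.

10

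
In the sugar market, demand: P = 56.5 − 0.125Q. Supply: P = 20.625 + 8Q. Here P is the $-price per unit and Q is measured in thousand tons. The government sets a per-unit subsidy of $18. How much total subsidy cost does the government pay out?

Competitive equilibrium: 56.5 − 0.125Q = 20.625 + 8Q → Q* = 4.4154, P* = 55.9481.
The subsidy lowers effective supply by 18: P = 2.625 + 8Q.
New quantity: 56.5 − 0.125Q = 2.625 + 8Q → Q' = 6.6308.
Total subsidy cost = 18 × 6.6308 = $119.35 thousand.

$119.35 thousand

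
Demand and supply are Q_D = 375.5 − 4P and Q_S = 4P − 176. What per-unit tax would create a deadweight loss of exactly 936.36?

30.6

In inverse form: demand P = 93.875 − 0.25Q, supply P = 44 + 0.25Q.
Competitive equilibrium: 93.875 − 0.25Q = 44 + 0.25Q → Q* = 99.75, P* = 68.9375.
A tax t gives ΔQ = t/0.5 and wedge t, so DWL = t²/1.
t²/1 = 936.36 → t² = 936.36 → t = 30.6.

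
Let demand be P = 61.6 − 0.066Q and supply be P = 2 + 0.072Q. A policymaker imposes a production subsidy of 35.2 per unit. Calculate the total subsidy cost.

24180.87

Competitive equilibrium: 61.6 − 0.066Q = 2 + 0.072Q → Q* = 431.8841, P* = 33.0957.
The subsidy lowers effective supply by 35.2: P = 0.072Q − 33.2.
New quantity: 61.6 − 0.066Q = 0.072Q − 33.2 → Q' = 686.9565.
Total subsidy cost = 35.2 × 686.9565 = 24180.87.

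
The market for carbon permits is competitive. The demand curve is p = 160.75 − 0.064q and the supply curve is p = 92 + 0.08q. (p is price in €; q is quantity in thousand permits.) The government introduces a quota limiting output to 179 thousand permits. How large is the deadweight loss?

Competitive equilibrium: 160.75 − 0.064q = 92 + 0.08q → q* = 477.4306, p* = 130.1944.
At q = 179: demand price = 160.75 − 0.064·179 = 149.294; supply price = 92 + 0.08·179 = 106.32.
Δq = 477.4306 − 179 = 298.4306; wedge = 149.294 − 106.32 = 42.974.
DWL = ½ × 298.4306 × 42.974 = €6412.38 thousand.

€6412.38 thousand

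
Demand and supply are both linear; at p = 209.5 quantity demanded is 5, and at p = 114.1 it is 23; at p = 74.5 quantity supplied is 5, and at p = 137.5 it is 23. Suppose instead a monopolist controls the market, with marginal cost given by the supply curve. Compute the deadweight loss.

257.22

Demand slope = (114.1 − 209.5)/(23 − 5) = −5.3, so p = 236 − 5.3q.
Supply slope = (137.5 − 74.5)/(23 − 5) = 3.5, so p = 57 + 3.5q.
Competitive equilibrium: 236 − 5.3q = 57 + 3.5q → q* = 20.3409, p* = 128.1932.
Marginal revenue: MR = 236 − 10.6q. Set MR = MC: 236 − 10.6q = 57 + 3.5q → q_m = 12.695.
Price p_m = 236 − 5.3·12.695 = 168.7165; MC(q_m) = 57 + 3.5·12.695 = 101.4325.
Competitive q* = 20.3409, so Δq = 7.6459; wedge = 168.7165 − 101.4325 = 67.284.
DWL = ½ × 7.6459 × 67.284 = 257.22.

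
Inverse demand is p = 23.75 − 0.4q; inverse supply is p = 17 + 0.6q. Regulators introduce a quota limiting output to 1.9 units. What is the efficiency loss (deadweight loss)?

Competitive equilibrium: 23.75 − 0.4q = 17 + 0.6q → q* = 6.75, p* = 21.05.
At q = 1.9: demand price = 23.75 − 0.4·1.9 = 22.99; supply price = 17 + 0.6·1.9 = 18.14.
Δq = 6.75 − 1.9 = 4.85; wedge = 22.99 − 18.14 = 4.85.
DWL = ½ × 4.85 × 4.85 = 11.76.

11.76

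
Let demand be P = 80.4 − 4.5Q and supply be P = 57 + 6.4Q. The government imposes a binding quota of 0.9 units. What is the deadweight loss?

8.47

Competitive equilibrium: 80.4 − 4.5Q = 57 + 6.4Q → Q* = 2.1468, P* = 70.7394.
At Q = 0.9: demand price = 80.4 − 4.5·0.9 = 76.35; supply price = 57 + 6.4·0.9 = 62.76.
ΔQ = 2.1468 − 0.9 = 1.2468; wedge = 76.35 − 62.76 = 13.59.
The triangle = ½ × 1.2468 × 13.59 = 8.47.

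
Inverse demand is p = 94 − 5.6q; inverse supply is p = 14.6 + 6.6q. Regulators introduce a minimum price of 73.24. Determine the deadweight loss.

47.86

Competitive equilibrium: 94 − 5.6q = 14.6 + 6.6q → q* = 6.5082, p* = 57.5541.
At the floor p = 73.24, quantity demanded = (94 − 73.24)/5.6 = 3.7071.
Sellers' marginal cost at q' = 3.7071: 14.6 + 6.6·3.7071 = 39.0669.
Δq = 6.5082 − 3.7071 = 2.8011; wedge = 73.24 − 39.0669 = 34.1731.
Deadweight loss = ½ × 2.8011 × 34.1731 = 47.86.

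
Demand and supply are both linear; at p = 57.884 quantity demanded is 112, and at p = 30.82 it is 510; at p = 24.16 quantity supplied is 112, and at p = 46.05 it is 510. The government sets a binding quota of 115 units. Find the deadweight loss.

Demand slope = (30.82 − 57.884)/(510 − 112) = −0.068, so p = 65.5 − 0.068q.
Supply slope = (46.05 − 24.16)/(510 − 112) = 0.055, so p = 18 + 0.055q.
Competitive equilibrium: 65.5 − 0.068q = 18 + 0.055q → q* = 386.1789, p* = 39.2398.
At q = 115: demand price = 65.5 − 0.068·115 = 57.68; supply price = 18 + 0.055·115 = 24.325.
Δq = 386.1789 − 115 = 271.1789; wedge = 57.68 − 24.325 = 33.355.
Welfare loss = ½ × 271.1789 × 33.355 = 4522.59.

4522.59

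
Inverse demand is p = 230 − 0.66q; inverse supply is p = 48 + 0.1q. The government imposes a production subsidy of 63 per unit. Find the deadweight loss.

Competitive equilibrium: 230 − 0.66q = 48 + 0.1q → q* = 239.4737, p* = 71.9474.
The subsidy lowers effective supply by 63: p = 0.1q − 15.
New quantity: 230 − 0.66q = 0.1q − 15 → q' = 322.3684.
Overproduction Δq = 322.3684 − 239.4737 = 82.8947; wedge = subsidy = 63.
The triangle = ½ × 82.8947 × 63 = 2611.18.

2611.18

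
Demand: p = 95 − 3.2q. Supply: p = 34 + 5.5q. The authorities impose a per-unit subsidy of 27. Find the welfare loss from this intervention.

Competitive equilibrium: 95 − 3.2q = 34 + 5.5q → q* = 7.0115, p* = 72.5632.
The subsidy lowers effective supply by 27: p = 7 + 5.5q.
New quantity: 95 − 3.2q = 7 + 5.5q → q' = 10.1149.
Overproduction Δq = 10.1149 − 7.0115 = 3.1034; wedge = subsidy = 27.
The triangle = ½ × 3.1034 × 27 = 41.90.

41.90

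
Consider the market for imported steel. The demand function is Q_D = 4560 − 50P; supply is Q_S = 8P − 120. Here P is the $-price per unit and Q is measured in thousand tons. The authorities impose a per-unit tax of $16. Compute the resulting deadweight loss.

$882.76 thousand

In inverse form: demand P = 91.2 − 0.02Q, supply P = 15 + 0.125Q.
Competitive equilibrium: 91.2 − 0.02Q = 15 + 0.125Q → Q* = 525.5172, P* = 80.6897.
With the tax, the buyer price exceeds the seller price by 16: (91.2 − 0.02Q) − (15 + 0.125Q) = 16 → Q' = 415.1724.
ΔQ = 525.5172 − 415.1724 = 110.3448; the wedge equals the tax, 16.
The triangle = ½ × 110.3448 × 16 = $882.76 thousand.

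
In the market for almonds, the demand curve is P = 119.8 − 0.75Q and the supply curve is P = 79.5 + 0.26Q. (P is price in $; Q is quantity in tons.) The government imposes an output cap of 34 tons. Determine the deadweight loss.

Competitive equilibrium: 119.8 − 0.75Q = 79.5 + 0.26Q → Q* = 39.901, P* = 89.8743.
At Q = 34: demand price = 119.8 − 0.75·34 = 94.3; supply price = 79.5 + 0.26·34 = 88.34.
ΔQ = 39.901 − 34 = 5.901; wedge = 94.3 − 88.34 = 5.96.
Welfare loss = ½ × 5.901 × 5.96 = $17.58.

$17.58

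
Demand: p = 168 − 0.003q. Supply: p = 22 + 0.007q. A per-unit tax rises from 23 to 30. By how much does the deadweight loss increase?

Competitive equilibrium: 168 − 0.003q = 22 + 0.007q → q* = 14600, p* = 124.2.
For a per-unit tax t: Δq = t/0.01, so DWL = ½·t·(t/0.01) = t²/0.02.
At t = 23: DWL = 26450. At t = 30: DWL = 45000.
Increase = 45000 − 26450 = 18550.

18550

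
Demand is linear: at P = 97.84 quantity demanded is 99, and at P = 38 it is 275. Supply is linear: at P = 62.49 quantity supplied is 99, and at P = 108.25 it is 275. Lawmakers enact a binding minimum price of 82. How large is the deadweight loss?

45.60

Demand slope = (38 − 97.84)/(275 − 99) = −0.34, so P = 131.5 − 0.34Q.
Supply slope = (108.25 − 62.49)/(275 − 99) = 0.26, so P = 36.75 + 0.26Q.
Competitive equilibrium: 131.5 − 0.34Q = 36.75 + 0.26Q → Q* = 157.9167, P* = 77.8083.
At the floor P = 82, quantity demanded = (131.5 − 82)/0.34 = 145.5882.
Sellers' marginal cost at Q' = 145.5882: 36.75 + 0.26·145.5882 = 74.6029.
ΔQ = 157.9167 − 145.5882 = 12.3285; wedge = 82 − 74.6029 = 7.3971.
DWL = ½ × 12.3285 × 7.3971 = 45.60.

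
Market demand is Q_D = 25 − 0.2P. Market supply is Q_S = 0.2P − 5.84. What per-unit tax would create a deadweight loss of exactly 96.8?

44

In inverse form: demand P = 125 − 5Q, supply P = 29.2 + 5Q.
Competitive equilibrium: 125 − 5Q = 29.2 + 5Q → Q* = 9.58, P* = 77.1.
A tax t gives ΔQ = t/10 and wedge t, so DWL = t²/20.
t²/20 = 96.8 → t² = 1936 → t = 44.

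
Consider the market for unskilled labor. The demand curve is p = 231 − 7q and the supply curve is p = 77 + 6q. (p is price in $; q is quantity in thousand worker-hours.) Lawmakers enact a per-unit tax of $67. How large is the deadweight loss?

Competitive equilibrium: 231 − 7q = 77 + 6q → q* = 11.84615, p* = 148.07692.
With the tax, the buyer price exceeds the seller price by 67: (231 − 7q) − (77 + 6q) = 67 → q' = 6.69231.
Δq = 11.84615 − 6.69231 = 5.15384; the wedge equals the tax, 67.
The triangle = ½ × 5.15384 × 67 = $172.65 thousand.

$172.65 thousand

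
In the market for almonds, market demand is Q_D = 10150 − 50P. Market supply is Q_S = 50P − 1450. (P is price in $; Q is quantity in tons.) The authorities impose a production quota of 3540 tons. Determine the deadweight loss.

In inverse form: demand P = 203 − 0.02Q, supply P = 29 + 0.02Q.
Competitive equilibrium: 203 − 0.02Q = 29 + 0.02Q → Q* = 4350, P* = 116.
At Q = 3540: demand price = 203 − 0.02·3540 = 132.2; supply price = 29 + 0.02·3540 = 99.8.
ΔQ = 4350 − 3540 = 810; wedge = 132.2 − 99.8 = 32.4.
Deadweight loss = ½ × 810 × 32.4 = $13122.

$13122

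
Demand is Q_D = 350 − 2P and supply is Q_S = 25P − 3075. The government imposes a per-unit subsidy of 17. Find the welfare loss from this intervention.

In inverse form: demand P = 175 − 0.5Q, supply P = 123 + 0.04Q.
Competitive equilibrium: 175 − 0.5Q = 123 + 0.04Q → Q* = 96.2963, P* = 126.8519.
The subsidy lowers effective supply by 17: P = 106 + 0.04Q.
New quantity: 175 − 0.5Q = 106 + 0.04Q → Q' = 127.7778.
Overproduction ΔQ = 127.7778 − 96.2963 = 31.4815; wedge = subsidy = 17.
DWL = ½ × 31.4815 × 17 = 267.59.

267.59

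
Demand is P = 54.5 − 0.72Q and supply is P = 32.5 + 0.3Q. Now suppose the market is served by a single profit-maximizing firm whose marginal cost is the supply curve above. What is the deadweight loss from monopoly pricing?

40.62

Competitive equilibrium: 54.5 − 0.72Q = 32.5 + 0.3Q → Q* = 21.5686, P* = 38.9706.
Marginal revenue: MR = 54.5 − 1.44Q. Set MR = MC: 54.5 − 1.44Q = 32.5 + 0.3Q → Q_m = 12.6437.
Price P_m = 54.5 − 0.72·12.6437 = 45.3965; MC(Q_m) = 32.5 + 0.3·12.6437 = 36.2931.
Competitive Q* = 21.5686, so ΔQ = 8.9249; wedge = 45.3965 − 36.2931 = 9.1034.
The triangle = ½ × 8.9249 × 9.1034 = 40.62.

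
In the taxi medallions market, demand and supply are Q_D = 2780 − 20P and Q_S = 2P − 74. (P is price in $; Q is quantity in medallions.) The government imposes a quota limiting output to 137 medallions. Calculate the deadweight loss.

$645.66

In inverse form: demand P = 139 − 0.05Q, supply P = 37 + 0.5Q.
Competitive equilibrium: 139 − 0.05Q = 37 + 0.5Q → Q* = 185.4545, P* = 129.7273.
At Q = 137: demand price = 139 − 0.05·137 = 132.15; supply price = 37 + 0.5·137 = 105.5.
ΔQ = 185.4545 − 137 = 48.4545; wedge = 132.15 − 105.5 = 26.65.
The triangle = ½ × 48.4545 × 26.65 = $645.66.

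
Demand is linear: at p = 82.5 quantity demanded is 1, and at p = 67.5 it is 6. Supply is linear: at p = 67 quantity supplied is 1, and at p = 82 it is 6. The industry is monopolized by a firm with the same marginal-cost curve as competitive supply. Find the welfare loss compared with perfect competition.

4.28

Demand slope = (67.5 − 82.5)/(6 − 1) = −3, so p = 85.5 − 3q.
Supply slope = (82 − 67)/(6 − 1) = 3, so p = 64 + 3q.
Competitive equilibrium: 85.5 − 3q = 64 + 3q → q* = 3.5833, p* = 74.75.
Marginal revenue: MR = 85.5 − 6q. Set MR = MC: 85.5 − 6q = 64 + 3q → q_m = 2.3889.
Price p_m = 85.5 − 3·2.3889 = 78.3333; MC(q_m) = 64 + 3·2.3889 = 71.1667.
Competitive q* = 3.5833, so Δq = 1.1944; wedge = 78.3333 − 71.1667 = 7.1666.
Welfare loss = ½ × 1.1944 × 7.1666 = 4.28.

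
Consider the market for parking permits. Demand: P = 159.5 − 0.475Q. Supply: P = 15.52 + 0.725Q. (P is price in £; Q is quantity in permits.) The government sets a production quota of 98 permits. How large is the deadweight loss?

Competitive equilibrium: 159.5 − 0.475Q = 15.52 + 0.725Q → Q* = 119.9833, P* = 102.5079.
At Q = 98: demand price = 159.5 − 0.475·98 = 112.95; supply price = 15.52 + 0.725·98 = 86.57.
ΔQ = 119.9833 − 98 = 21.9833; wedge = 112.95 − 86.57 = 26.38.
DWL = ½ × 21.9833 × 26.38 = £289.96.

£289.96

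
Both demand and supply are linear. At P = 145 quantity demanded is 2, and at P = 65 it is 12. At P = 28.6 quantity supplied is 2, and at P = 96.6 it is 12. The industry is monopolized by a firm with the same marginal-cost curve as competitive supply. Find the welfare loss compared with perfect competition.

88.66

Demand slope = (65 − 145)/(12 − 2) = −8, so P = 161 − 8Q.
Supply slope = (96.6 − 28.6)/(12 − 2) = 6.8, so P = 15 + 6.8Q.
Competitive equilibrium: 161 − 8Q = 15 + 6.8Q → Q* = 9.8649, P* = 82.0811.
Marginal revenue: MR = 161 − 16Q. Set MR = MC: 161 − 16Q = 15 + 6.8Q → Q_m = 6.4035.
Price P_m = 161 − 8·6.4035 = 109.772; MC(Q_m) = 15 + 6.8·6.4035 = 58.5438.
Competitive Q* = 9.8649, so ΔQ = 3.4614; wedge = 109.772 − 58.5438 = 51.2282.
Deadweight loss = ½ × 3.4614 × 51.2282 = 88.66.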